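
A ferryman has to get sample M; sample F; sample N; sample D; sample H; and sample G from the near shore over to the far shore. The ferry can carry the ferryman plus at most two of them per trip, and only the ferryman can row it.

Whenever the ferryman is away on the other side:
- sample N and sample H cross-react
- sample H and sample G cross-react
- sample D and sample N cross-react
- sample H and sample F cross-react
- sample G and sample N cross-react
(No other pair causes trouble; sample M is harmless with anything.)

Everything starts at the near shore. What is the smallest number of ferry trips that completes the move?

9

Counting alone: the ferryman can take at most 2 across per trip to the far shore, so moving all 6 needs at least 3 loaded trips out, with a return between consecutive ones — at least 5 crossings.
The safety rule pushes this higher. Following every safe sequence of crossings, the most of the 6 that can be at the far shore as the ferry arrives there on crossings 5, 7 is 4, 5 respectively — never all 6.
So no plan with fewer than 9 crossings exists, and this one achieves 9:
1. Ferryman goes to the far shore with sample H and sample N.
2. Ferryman goes back to the near shore with sample N.
3. Ferryman goes to the far shore with sample M and sample N.
4. Ferryman goes back to the near shore with sample N.
5. Ferryman goes to the far shore with sample F and sample N.
6. Ferryman goes back to the near shore with sample H.
7. Ferryman goes to the far shore with sample D and sample G.
8. Ferryman goes back to the near shore with sample N.
9. Ferryman goes to the far shore with sample H and sample N.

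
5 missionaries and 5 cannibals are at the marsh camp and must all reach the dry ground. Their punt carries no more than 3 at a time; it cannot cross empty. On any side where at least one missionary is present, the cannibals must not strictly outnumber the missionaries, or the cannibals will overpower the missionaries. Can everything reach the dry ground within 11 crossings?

Yes

Yes — this plan uses 11 crossings (≤ 11):
1. 2 cannibals → the dry ground.  (the marsh camp: 5M 3C; the dry ground: 0M 2C)
2. 1 cannibal ← the marsh camp.  (the marsh camp: 5M 4C; the dry ground: 0M 1C)
3. 3 cannibals → the dry ground.  (the marsh camp: 5M 1C; the dry ground: 0M 4C)
4. 1 cannibal ← the marsh camp.  (the marsh camp: 5M 2C; the dry ground: 0M 3C)
5. 3 missionaries → the dry ground.  (the marsh camp: 2M 2C; the dry ground: 3M 3C)
6. 1 missionary and 1 cannibal ← the marsh camp.  (the marsh camp: 3M 3C; the dry ground: 2M 2C)
7. 3 missionaries → the dry ground.  (the marsh camp: 0M 3C; the dry ground: 5M 2C)
8. 1 cannibal ← the marsh camp.  (the marsh camp: 0M 4C; the dry ground: 5M 1C)
9. 2 cannibals → the dry ground.  (the marsh camp: 0M 2C; the dry ground: 5M 3C)
10. 1 cannibal ← the marsh camp.  (the marsh camp: 0M 3C; the dry ground: 5M 2C)
11. 3 cannibals → the dry ground.  (the marsh camp: 0M 0C; the dry ground: 5M 5C)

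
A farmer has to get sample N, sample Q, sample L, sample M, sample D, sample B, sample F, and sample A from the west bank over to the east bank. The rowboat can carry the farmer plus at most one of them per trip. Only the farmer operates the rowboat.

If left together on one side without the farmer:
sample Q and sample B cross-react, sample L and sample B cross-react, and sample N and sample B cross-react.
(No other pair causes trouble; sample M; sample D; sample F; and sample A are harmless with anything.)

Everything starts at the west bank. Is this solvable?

No

Following every safe sequence of crossings from the start, the most of the 8 that can be at the east bank as the rowboat arrives there on crossings 1, 3, 5, 7, 9, 11 is 1, 2, 3, 4, 5, 6 respectively; the best ever achieved is 6 of 8.
From crossing 13 on, no configuration arises that was not already reachable earlier: only 144 distinct safe configurations (who is on which side, and where the rowboat is) can ever be reached, none of them has everyone across, and every continuation just revisits them. So no valid plan exists.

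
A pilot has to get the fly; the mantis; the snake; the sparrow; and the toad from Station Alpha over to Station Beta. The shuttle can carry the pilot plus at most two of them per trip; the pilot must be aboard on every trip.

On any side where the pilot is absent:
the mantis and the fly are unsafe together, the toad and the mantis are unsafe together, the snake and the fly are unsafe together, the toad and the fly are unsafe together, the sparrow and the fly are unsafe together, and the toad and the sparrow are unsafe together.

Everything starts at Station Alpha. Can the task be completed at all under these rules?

Yes

1. Pilot goes to Station Beta with the fly and the toad.  [Station Alpha: the mantis, the snake, the sparrow | Station Beta: the fly, the toad]
2. Pilot goes back to Station Alpha with the fly.  [Station Alpha: the fly, the mantis, the snake, the sparrow | Station Beta: the toad]
3. Pilot goes to Station Beta with the fly and the snake.  [Station Alpha: the mantis, the sparrow | Station Beta: the fly, the snake, the toad]
4. Pilot goes back to Station Alpha with the fly.  [Station Alpha: the fly, the mantis, the sparrow | Station Beta: the snake, the toad]
5. Pilot goes to Station Beta with the mantis and the sparrow.  [Station Alpha: the fly | Station Beta: the mantis, the snake, the sparrow, the toad]
6. Pilot goes back to Station Alpha with the toad.  [Station Alpha: the fly, the toad | Station Beta: the mantis, the snake, the sparrow]
7. Pilot goes to Station Beta with the fly and the toad.  [Station Alpha: — | Station Beta: the fly, the mantis, the snake, the sparrow, the toad]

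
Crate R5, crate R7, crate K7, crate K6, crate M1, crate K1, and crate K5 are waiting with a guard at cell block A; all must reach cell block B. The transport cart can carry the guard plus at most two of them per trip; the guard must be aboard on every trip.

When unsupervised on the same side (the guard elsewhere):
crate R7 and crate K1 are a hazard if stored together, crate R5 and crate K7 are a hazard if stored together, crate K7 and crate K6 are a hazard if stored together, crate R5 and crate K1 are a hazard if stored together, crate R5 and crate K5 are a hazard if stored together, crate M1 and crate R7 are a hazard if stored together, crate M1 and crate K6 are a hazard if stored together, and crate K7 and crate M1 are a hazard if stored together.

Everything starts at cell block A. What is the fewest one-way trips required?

Whatever the first load, the items left behind include a forbidden pair without the guard. No opening move is safe, so no plan exists.

impossible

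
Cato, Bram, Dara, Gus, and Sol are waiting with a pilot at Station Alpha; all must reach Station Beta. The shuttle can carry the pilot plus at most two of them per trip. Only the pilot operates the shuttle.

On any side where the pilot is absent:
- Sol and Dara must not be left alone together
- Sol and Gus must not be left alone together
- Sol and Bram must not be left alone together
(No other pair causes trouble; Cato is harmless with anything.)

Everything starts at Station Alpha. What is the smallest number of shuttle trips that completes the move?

Counting alone: the pilot can take at most 2 across per trip to Station Beta, so moving all 5 needs at least 3 loaded trips out, with a return between consecutive ones — at least 5 crossings.
The plan below uses exactly 5 crossings, so it is optimal:
1. Pilot goes to Station Beta with Cato and Sol.
2. Pilot goes back to Station Alpha alone.
3. Pilot goes to Station Beta with Bram and Dara.
4. Pilot goes back to Station Alpha with Sol.
5. Pilot goes to Station Beta with Gus and Sol.

5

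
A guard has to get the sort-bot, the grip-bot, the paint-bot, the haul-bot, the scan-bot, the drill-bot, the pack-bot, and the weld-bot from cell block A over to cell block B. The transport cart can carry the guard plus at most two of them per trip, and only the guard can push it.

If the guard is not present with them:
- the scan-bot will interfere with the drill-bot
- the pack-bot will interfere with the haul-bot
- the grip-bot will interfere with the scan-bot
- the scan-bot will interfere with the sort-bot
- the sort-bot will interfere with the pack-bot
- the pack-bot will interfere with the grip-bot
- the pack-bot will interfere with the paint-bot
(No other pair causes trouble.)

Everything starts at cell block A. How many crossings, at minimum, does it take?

9

Counting alone: the guard can take at most 2 across per trip to cell block B, so moving all 8 needs at least 4 loaded trips out, with a return between consecutive ones — at least 7 crossings.
The safety rule pushes this higher. Following every safe sequence of crossings, the most of the 8 that can be at cell block B as the transport cart arrives there on crossing 7 is 6 — never all 8.
So no plan with fewer than 9 crossings exists, and this one achieves 9:
1. Guard goes to cell block B with the pack-bot and the scan-bot.
2. Guard goes back to cell block A alone.
3. Guard goes to cell block B with the haul-bot and the paint-bot.
4. Guard goes back to cell block A with the pack-bot.
5. Guard goes to cell block B with the grip-bot and the sort-bot.
6. Guard goes back to cell block A with the scan-bot.
7. Guard goes to cell block B with the drill-bot and the weld-bot.
8. Guard goes back to cell block A alone.
9. Guard goes to cell block B with the pack-bot and the scan-bot.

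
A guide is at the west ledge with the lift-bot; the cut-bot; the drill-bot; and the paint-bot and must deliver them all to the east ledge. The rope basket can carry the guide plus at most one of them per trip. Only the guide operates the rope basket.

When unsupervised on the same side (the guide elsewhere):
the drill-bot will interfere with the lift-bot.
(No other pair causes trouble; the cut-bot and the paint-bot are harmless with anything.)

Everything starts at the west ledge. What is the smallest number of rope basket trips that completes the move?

7

Counting alone: the guide can take at most 1 across per trip to the east ledge, so moving all 4 needs at least 4 loaded trips out, with a return between consecutive ones — at least 7 crossings.
The plan below uses exactly 7 crossings, so it is optimal:
1. Guide goes to the east ledge with the lift-bot.  [the west ledge: the cut-bot, the drill-bot, the paint-bot | the east ledge: the lift-bot]
2. Guide goes back to the west ledge alone.  [the west ledge: the cut-bot, the drill-bot, the paint-bot | the east ledge: the lift-bot]
3. Guide goes to the east ledge with the cut-bot.  [the west ledge: the drill-bot, the paint-bot | the east ledge: the cut-bot, the lift-bot]
4. Guide goes back to the west ledge alone.  [the west ledge: the drill-bot, the paint-bot | the east ledge: the cut-bot, the lift-bot]
5. Guide goes to the east ledge with the paint-bot.  [the west ledge: the drill-bot | the east ledge: the cut-bot, the lift-bot, the paint-bot]
6. Guide goes back to the west ledge alone.  [the west ledge: the drill-bot | the east ledge: the cut-bot, the lift-bot, the paint-bot]
7. Guide goes to the east ledge with the drill-bot.  [the west ledge: — | the east ledge: the cut-bot, the drill-bot, the lift-bot, the paint-bot]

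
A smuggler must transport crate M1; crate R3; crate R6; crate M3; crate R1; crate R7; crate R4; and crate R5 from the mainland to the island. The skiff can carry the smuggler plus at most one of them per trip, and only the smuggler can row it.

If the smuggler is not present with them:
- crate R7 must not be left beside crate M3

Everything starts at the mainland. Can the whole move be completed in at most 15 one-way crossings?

Yes

Yes — this plan uses 15 crossings (≤ 15):
1. Smuggler goes to the island with crate M3.
2. Smuggler goes back to the mainland alone.
3. Smuggler goes to the island with crate M1.
4. Smuggler goes back to the mainland alone.
5. Smuggler goes to the island with crate R3.
6. Smuggler goes back to the mainland alone.
7. Smuggler goes to the island with crate R6.
8. Smuggler goes back to the mainland alone.
9. Smuggler goes to the island with crate R1.
10. Smuggler goes back to the mainland alone.
11. Smuggler goes to the island with crate R4.
12. Smuggler goes back to the mainland alone.
13. Smuggler goes to the island with crate R5.
14. Smuggler goes back to the mainland alone.
15. Smuggler goes to the island with crate R7.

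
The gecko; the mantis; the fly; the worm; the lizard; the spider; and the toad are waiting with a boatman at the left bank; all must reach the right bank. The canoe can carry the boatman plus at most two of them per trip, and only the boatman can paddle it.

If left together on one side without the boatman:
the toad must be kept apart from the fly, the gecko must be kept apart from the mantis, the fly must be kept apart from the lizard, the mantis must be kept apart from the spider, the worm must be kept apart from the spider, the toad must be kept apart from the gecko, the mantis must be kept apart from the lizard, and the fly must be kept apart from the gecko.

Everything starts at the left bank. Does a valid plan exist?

Whatever the first load, the items left behind include a forbidden pair without the boatman. No opening move is safe, so no plan exists.

No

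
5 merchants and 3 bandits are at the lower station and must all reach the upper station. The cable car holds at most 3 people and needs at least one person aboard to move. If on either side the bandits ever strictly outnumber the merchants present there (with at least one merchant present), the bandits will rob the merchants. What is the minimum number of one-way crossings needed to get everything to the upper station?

7

Counting alone: each trip to the upper station takes at most 3 across and each return brings at least 1 back, so after t trips out (and t−1 returns) at most 3t − (t−1) of the 8 are across; that first reaches 8 at t = 4, so at least 7 crossings are needed.
The plan below uses exactly 7 crossings, so it is optimal:
1. 2 bandits → the upper station.  (the lower station: 5M 1B; the upper station: 0M 2B)
2. 1 bandit ← the lower station.  (the lower station: 5M 2B; the upper station: 0M 1B)
3. 2 merchants and 1 bandit → the upper station.  (the lower station: 3M 1B; the upper station: 2M 2B)
4. 1 bandit ← the lower station.  (the lower station: 3M 2B; the upper station: 2M 1B)
5. 1 merchant and 2 bandits → the upper station.  (the lower station: 2M 0B; the upper station: 3M 3B)
6. 1 bandit ← the lower station.  (the lower station: 2M 1B; the upper station: 3M 2B)
7. 2 merchants and 1 bandit → the upper station.  (the lower station: 0M 0B; the upper station: 5M 3B)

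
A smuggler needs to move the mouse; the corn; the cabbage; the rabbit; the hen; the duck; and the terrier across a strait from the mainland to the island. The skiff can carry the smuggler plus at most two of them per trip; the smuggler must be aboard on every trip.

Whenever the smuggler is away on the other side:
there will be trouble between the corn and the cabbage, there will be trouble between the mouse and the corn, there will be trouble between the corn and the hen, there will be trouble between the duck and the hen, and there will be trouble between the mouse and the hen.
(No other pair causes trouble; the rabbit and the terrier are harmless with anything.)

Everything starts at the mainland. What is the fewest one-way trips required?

11

Counting alone: the smuggler can take at most 2 across per trip to the island, so moving all 7 needs at least 4 loaded trips out, with a return between consecutive ones — at least 7 crossings.
The safety rule pushes this higher. Following every safe sequence of crossings, the most of the 7 that can be at the island as the skiff arrives there on crossings 7, 9 is 5, 6 respectively — never all 7.
So no plan with fewer than 11 crossings exists, and this one achieves 11:
1. Smuggler goes to the island with the corn and the hen.  [the mainland: the cabbage, the duck, the mouse, the rabbit, the terrier | the island: the corn, the hen]
2. Smuggler goes back to the mainland with the corn.  [the mainland: the cabbage, the corn, the duck, the mouse, the rabbit, the terrier | the island: the hen]
3. Smuggler goes to the island with the cabbage and the mouse.  [the mainland: the corn, the duck, the rabbit, the terrier | the island: the cabbage, the hen, the mouse]
4. Smuggler goes back to the mainland with the mouse.  [the mainland: the corn, the duck, the mouse, the rabbit, the terrier | the island: the cabbage, the hen]
5. Smuggler goes to the island with the mouse and the rabbit.  [the mainland: the corn, the duck, the terrier | the island: the cabbage, the hen, the mouse, the rabbit]
6. Smuggler goes back to the mainland with the mouse.  [the mainland: the corn, the duck, the mouse, the terrier | the island: the cabbage, the hen, the rabbit]
7. Smuggler goes to the island with the duck and the mouse.  [the mainland: the corn, the terrier | the island: the cabbage, the duck, the hen, the mouse, the rabbit]
8. Smuggler goes back to the mainland with the hen.  [the mainland: the corn, the hen, the terrier | the island: the cabbage, the duck, the mouse, the rabbit]
9. Smuggler goes to the island with the corn and the terrier.  [the mainland: the hen | the island: the cabbage, the corn, the duck, the mouse, the rabbit, the terrier]
10. Smuggler goes back to the mainland with the corn.  [the mainland: the corn, the hen | the island: the cabbage, the duck, the mouse, the rabbit, the terrier]
11. Smuggler goes to the island with the corn and the hen.  [the mainland: — | the island: the cabbage, the corn, the duck, the hen, the mouse, the rabbit, the terrier]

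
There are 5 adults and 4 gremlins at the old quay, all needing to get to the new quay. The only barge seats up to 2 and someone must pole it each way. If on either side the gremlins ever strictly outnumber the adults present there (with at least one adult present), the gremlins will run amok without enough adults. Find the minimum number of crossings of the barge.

15

Counting alone: each trip to the new quay takes at most 2 across and each return brings at least 1 back, so after t trips out (and t−1 returns) at most 2t − (t−1) of the 9 are across; that first reaches 9 at t = 8, so at least 15 crossings are needed.
The plan below uses exactly 15 crossings, so it is optimal:
1. 2 gremlins → the new quay.  (the old quay: 5A 2G; the new quay: 0A 2G)
2. 1 gremlin ← the old quay.  (the old quay: 5A 3G; the new quay: 0A 1G)
3. 2 gremlins → the new quay.  (the old quay: 5A 1G; the new quay: 0A 3G)
4. 1 gremlin ← the old quay.  (the old quay: 5A 2G; the new quay: 0A 2G)
5. 2 adults → the new quay.  (the old quay: 3A 2G; the new quay: 2A 2G)
6. 1 gremlin ← the old quay.  (the old quay: 3A 3G; the new quay: 2A 1G)
7. 1 adult and 1 gremlin → the new quay.  (the old quay: 2A 2G; the new quay: 3A 2G)
8. 1 adult ← the old quay.  (the old quay: 3A 2G; the new quay: 2A 2G)
9. 1 adult and 1 gremlin → the new quay.  (the old quay: 2A 1G; the new quay: 3A 3G)
10. 1 gremlin ← the old quay.  (the old quay: 2A 2G; the new quay: 3A 2G)
11. 1 adult and 1 gremlin → the new quay.  (the old quay: 1A 1G; the new quay: 4A 3G)
12. 1 adult ← the old quay.  (the old quay: 2A 1G; the new quay: 3A 3G)
13. 1 adult and 1 gremlin → the new quay.  (the old quay: 1A 0G; the new quay: 4A 4G)
14. 1 gremlin ← the old quay.  (the old quay: 1A 1G; the new quay: 4A 3G)
15. 1 adult and 1 gremlin → the new quay.  (the old quay: 0A 0G; the new quay: 5A 4G)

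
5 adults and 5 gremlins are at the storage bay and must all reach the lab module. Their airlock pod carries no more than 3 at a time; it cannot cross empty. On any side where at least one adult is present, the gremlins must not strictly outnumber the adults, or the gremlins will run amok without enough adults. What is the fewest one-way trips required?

Counting alone: each trip to the lab module takes at most 3 across and each return brings at least 1 back, so after t trips out (and t−1 returns) at most 3t − (t−1) of the 10 are across; that first reaches 10 at t = 5, so at least 9 crossings are needed.
The safety rule pushes this higher. Following every safe sequence of crossings, the most of the 10 that can be at the lab module as the airlock pod arrives there on crossing 9 is 9 — never all 10.
So no plan with fewer than 11 crossings exists, and this one achieves 11:
1. 2 gremlins → the lab module.  (the storage bay: 5A 3G; the lab module: 0A 2G)
2. 1 gremlin ← the storage bay.  (the storage bay: 5A 4G; the lab module: 0A 1G)
3. 3 gremlins → the lab module.  (the storage bay: 5A 1G; the lab module: 0A 4G)
4. 1 gremlin ← the storage bay.  (the storage bay: 5A 2G; the lab module: 0A 3G)
5. 3 adults → the lab module.  (the storage bay: 2A 2G; the lab module: 3A 3G)
6. 1 adult and 1 gremlin ← the storage bay.  (the storage bay: 3A 3G; the lab module: 2A 2G)
7. 3 adults → the lab module.  (the storage bay: 0A 3G; the lab module: 5A 2G)
8. 1 gremlin ← the storage bay.  (the storage bay: 0A 4G; the lab module: 5A 1G)
9. 2 gremlins → the lab module.  (the storage bay: 0A 2G; the lab module: 5A 3G)
10. 1 gremlin ← the storage bay.  (the storage bay: 0A 3G; the lab module: 5A 2G)
11. 3 gremlins → the lab module.  (the storage bay: 0A 0G; the lab module: 5A 5G)

11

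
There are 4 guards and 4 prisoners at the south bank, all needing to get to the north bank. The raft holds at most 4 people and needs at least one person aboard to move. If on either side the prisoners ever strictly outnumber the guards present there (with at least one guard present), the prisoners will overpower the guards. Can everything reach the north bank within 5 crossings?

Yes

Yes — this plan uses 5 crossings (≤ 5):
1. 2 prisoners → the north bank.  (the south bank: 4G 2P; the north bank: 0G 2P)
2. 1 prisoner ← the south bank.  (the south bank: 4G 3P; the north bank: 0G 1P)
3. 4 guards → the north bank.  (the south bank: 0G 3P; the north bank: 4G 1P)
4. 1 prisoner ← the south bank.  (the south bank: 0G 4P; the north bank: 4G 0P)
5. 4 prisoners → the north bank.  (the south bank: 0G 0P; the north bank: 4G 4P)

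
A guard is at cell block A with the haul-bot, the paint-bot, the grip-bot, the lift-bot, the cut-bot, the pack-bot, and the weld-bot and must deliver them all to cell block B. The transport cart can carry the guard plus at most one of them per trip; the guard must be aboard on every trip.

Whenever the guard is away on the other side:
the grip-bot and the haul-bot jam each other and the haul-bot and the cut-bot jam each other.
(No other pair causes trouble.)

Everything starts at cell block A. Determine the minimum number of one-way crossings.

15

Counting alone: the guard can take at most 1 across per trip to cell block B, so moving all 7 needs at least 7 loaded trips out, with a return between consecutive ones — at least 13 crossings.
The safety rule pushes this higher. Following every safe sequence of crossings, the most of the 7 that can be at cell block B as the transport cart arrives there on crossing 13 is 6 — never all 7.
So no plan with fewer than 15 crossings exists, and this one achieves 15:
1. Guard goes to cell block B with the haul-bot.  [cell block A: the cut-bot, the grip-bot, the lift-bot, the pack-bot, the paint-bot, the weld-bot | cell block B: the haul-bot]
2. Guard goes back to cell block A alone.  [cell block A: the cut-bot, the grip-bot, the lift-bot, the pack-bot, the paint-bot, the weld-bot | cell block B: the haul-bot]
3. Guard goes to cell block B with the paint-bot.  [cell block A: the cut-bot, the grip-bot, the lift-bot, the pack-bot, the weld-bot | cell block B: the haul-bot, the paint-bot]
4. Guard goes back to cell block A alone.  [cell block A: the cut-bot, the grip-bot, the lift-bot, the pack-bot, the weld-bot | cell block B: the haul-bot, the paint-bot]
5. Guard goes to cell block B with the grip-bot.  [cell block A: the cut-bot, the lift-bot, the pack-bot, the weld-bot | cell block B: the grip-bot, the haul-bot, the paint-bot]
6. Guard goes back to cell block A with the haul-bot.  [cell block A: the cut-bot, the haul-bot, the lift-bot, the pack-bot, the weld-bot | cell block B: the grip-bot, the paint-bot]
7. Guard goes to cell block B with the cut-bot.  [cell block A: the haul-bot, the lift-bot, the pack-bot, the weld-bot | cell block B: the cut-bot, the grip-bot, the paint-bot]
8. Guard goes back to cell block A alone.  [cell block A: the haul-bot, the lift-bot, the pack-bot, the weld-bot | cell block B: the cut-bot, the grip-bot, the paint-bot]
9. Guard goes to cell block B with the lift-bot.  [cell block A: the haul-bot, the pack-bot, the weld-bot | cell block B: the cut-bot, the grip-bot, the lift-bot, the paint-bot]
10. Guard goes back to cell block A alone.  [cell block A: the haul-bot, the pack-bot, the weld-bot | cell block B: the cut-bot, the grip-bot, the lift-bot, the paint-bot]
11. Guard goes to cell block B with the pack-bot.  [cell block A: the haul-bot, the weld-bot | cell block B: the cut-bot, the grip-bot, the lift-bot, the pack-bot, the paint-bot]
12. Guard goes back to cell block A alone.  [cell block A: the haul-bot, the weld-bot | cell block B: the cut-bot, the grip-bot, the lift-bot, the pack-bot, the paint-bot]
13. Guard goes to cell block B with the weld-bot.  [cell block A: the haul-bot | cell block B: the cut-bot, the grip-bot, the lift-bot, the pack-bot, the paint-bot, the weld-bot]
14. Guard goes back to cell block A alone.  [cell block A: the haul-bot | cell block B: the cut-bot, the grip-bot, the lift-bot, the pack-bot, the paint-bot, the weld-bot]
15. Guard goes to cell block B with the haul-bot.  [cell block A: — | cell block B: the cut-bot, the grip-bot, the haul-bot, the lift-bot, the pack-bot, the paint-bot, the weld-bot]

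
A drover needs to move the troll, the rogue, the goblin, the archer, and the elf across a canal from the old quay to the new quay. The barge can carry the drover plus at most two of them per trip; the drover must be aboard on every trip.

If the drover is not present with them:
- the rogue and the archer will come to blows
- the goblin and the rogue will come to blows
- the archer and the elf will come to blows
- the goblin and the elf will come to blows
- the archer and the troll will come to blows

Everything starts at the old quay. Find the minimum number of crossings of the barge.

7

Counting alone: the drover can take at most 2 across per trip to the new quay, so moving all 5 needs at least 3 loaded trips out, with a return between consecutive ones — at least 5 crossings.
The safety rule pushes this higher. Following every safe sequence of crossings, the most of the 5 that can be at the new quay as the barge arrives there on crossing 5 is 4 — never all 5.
So no plan with fewer than 7 crossings exists, and this one achieves 7:
1. Drover goes to the new quay with the archer and the goblin.  [the old quay: the elf, the rogue, the troll | the new quay: the archer, the goblin]
2. Drover goes back to the old quay alone.  [the old quay: the elf, the rogue, the troll | the new quay: the archer, the goblin]
3. Drover goes to the new quay with the troll.  [the old quay: the elf, the rogue | the new quay: the archer, the goblin, the troll]
4. Drover goes back to the old quay with the archer.  [the old quay: the archer, the elf, the rogue | the new quay: the goblin, the troll]
5. Drover goes to the new quay with the elf and the rogue.  [the old quay: the archer | the new quay: the elf, the goblin, the rogue, the troll]
6. Drover goes back to the old quay with the goblin.  [the old quay: the archer, the goblin | the new quay: the elf, the rogue, the troll]
7. Drover goes to the new quay with the archer and the goblin.  [the old quay: — | the new quay: the archer, the elf, the goblin, the rogue, the troll]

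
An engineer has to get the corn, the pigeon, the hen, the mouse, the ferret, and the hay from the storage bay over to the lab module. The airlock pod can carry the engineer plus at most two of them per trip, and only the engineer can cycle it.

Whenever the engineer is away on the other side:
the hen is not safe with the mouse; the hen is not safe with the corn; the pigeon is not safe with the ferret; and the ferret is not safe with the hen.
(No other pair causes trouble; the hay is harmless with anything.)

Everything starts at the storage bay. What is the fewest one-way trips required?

Counting alone: the engineer can take at most 2 across per trip to the lab module, so moving all 6 needs at least 3 loaded trips out, with a return between consecutive ones — at least 5 crossings.
The safety rule pushes this higher. Following every safe sequence of crossings, the most of the 6 that can be at the lab module as the airlock pod arrives there on crossing 5 is 5 — never all 6.
So no plan with fewer than 7 crossings exists, and this one achieves 7:
1. Engineer goes to the lab module with the hen and the pigeon.  [the storage bay: the corn, the ferret, the hay, the mouse | the lab module: the hen, the pigeon]
2. Engineer goes back to the storage bay alone.  [the storage bay: the corn, the ferret, the hay, the mouse | the lab module: the hen, the pigeon]
3. Engineer goes to the lab module with the hay.  [the storage bay: the corn, the ferret, the mouse | the lab module: the hay, the hen, the pigeon]
4. Engineer goes back to the storage bay alone.  [the storage bay: the corn, the ferret, the mouse | the lab module: the hay, the hen, the pigeon]
5. Engineer goes to the lab module with the corn and the mouse.  [the storage bay: the ferret | the lab module: the corn, the hay, the hen, the mouse, the pigeon]
6. Engineer goes back to the storage bay with the hen.  [the storage bay: the ferret, the hen | the lab module: the corn, the hay, the mouse, the pigeon]
7. Engineer goes to the lab module with the ferret and the hen.  [the storage bay: — | the lab module: the corn, the ferret, the hay, the hen, the mouse, the pigeon]

7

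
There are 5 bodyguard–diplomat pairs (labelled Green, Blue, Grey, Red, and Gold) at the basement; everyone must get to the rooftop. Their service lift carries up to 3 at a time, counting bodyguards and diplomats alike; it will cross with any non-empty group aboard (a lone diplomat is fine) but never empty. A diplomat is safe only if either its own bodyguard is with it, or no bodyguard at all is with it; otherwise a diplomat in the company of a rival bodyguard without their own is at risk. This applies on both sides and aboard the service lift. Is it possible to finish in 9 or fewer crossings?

No

Counting alone: each trip to the rooftop takes at most 3 across and each return brings at least 1 back, so after t trips out (and t−1 returns) at most 3t − (t−1) of the 10 are across; that first reaches 10 at t = 5, so at least 9 crossings are needed.
The safety rule pushes this higher. Following every safe sequence of crossings, the most of the 10 that can be at the rooftop as the service lift arrives there on crossing 9 is 9 — never all 10.
So the move cannot be finished within 9 crossings. (The shortest complete plan takes 11:)
1. bodyguard Green and diplomat Green cross → the rooftop.
2. bodyguard Green crosses ← the basement.
3. diplomat Blue, diplomat Grey, and diplomat Red cross → the rooftop.
4. diplomat Green crosses ← the basement.
5. bodyguard Blue, bodyguard Grey, and bodyguard Red cross → the rooftop.
6. bodyguard Blue and diplomat Blue cross ← the basement.
7. bodyguard Blue, bodyguard Gold, and bodyguard Green cross → the rooftop.
8. diplomat Grey crosses ← the basement.
9. diplomat Blue and diplomat Green cross → the rooftop.
10. diplomat Green crosses ← the basement.
11. diplomat Gold, diplomat Green, and diplomat Grey cross → the rooftop.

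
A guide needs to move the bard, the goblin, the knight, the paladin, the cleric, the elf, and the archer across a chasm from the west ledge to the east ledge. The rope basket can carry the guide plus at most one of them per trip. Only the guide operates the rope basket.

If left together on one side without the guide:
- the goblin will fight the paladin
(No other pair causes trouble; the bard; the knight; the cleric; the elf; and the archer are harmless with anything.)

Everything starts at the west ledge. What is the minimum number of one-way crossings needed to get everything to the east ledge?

Counting alone: the guide can take at most 1 across per trip to the east ledge, so moving all 7 needs at least 7 loaded trips out, with a return between consecutive ones — at least 13 crossings.
The plan below uses exactly 13 crossings, so it is optimal:
1. Guide goes to the east ledge with the goblin.  [the west ledge: the archer, the bard, the cleric, the elf, the knight, the paladin | the east ledge: the goblin]
2. Guide goes back to the west ledge alone.  [the west ledge: the archer, the bard, the cleric, the elf, the knight, the paladin | the east ledge: the goblin]
3. Guide goes to the east ledge with the bard.  [the west ledge: the archer, the cleric, the elf, the knight, the paladin | the east ledge: the bard, the goblin]
4. Guide goes back to the west ledge alone.  [the west ledge: the archer, the cleric, the elf, the knight, the paladin | the east ledge: the bard, the goblin]
5. Guide goes to the east ledge with the knight.  [the west ledge: the archer, the cleric, the elf, the paladin | the east ledge: the bard, the goblin, the knight]
6. Guide goes back to the west ledge alone.  [the west ledge: the archer, the cleric, the elf, the paladin | the east ledge: the bard, the goblin, the knight]
7. Guide goes to the east ledge with the cleric.  [the west ledge: the archer, the elf, the paladin | the east ledge: the bard, the cleric, the goblin, the knight]
8. Guide goes back to the west ledge alone.  [the west ledge: the archer, the elf, the paladin | the east ledge: the bard, the cleric, the goblin, the knight]
9. Guide goes to the east ledge with the elf.  [the west ledge: the archer, the paladin | the east ledge: the bard, the cleric, the elf, the goblin, the knight]
10. Guide goes back to the west ledge alone.  [the west ledge: the archer, the paladin | the east ledge: the bard, the cleric, the elf, the goblin, the knight]
11. Guide goes to the east ledge with the archer.  [the west ledge: the paladin | the east ledge: the archer, the bard, the cleric, the elf, the goblin, the knight]
12. Guide goes back to the west ledge alone.  [the west ledge: the paladin | the east ledge: the archer, the bard, the cleric, the elf, the goblin, the knight]
13. Guide goes to the east ledge with the paladin.  [the west ledge: — | the east ledge: the archer, the bard, the cleric, the elf, the goblin, the knight, the paladin]

13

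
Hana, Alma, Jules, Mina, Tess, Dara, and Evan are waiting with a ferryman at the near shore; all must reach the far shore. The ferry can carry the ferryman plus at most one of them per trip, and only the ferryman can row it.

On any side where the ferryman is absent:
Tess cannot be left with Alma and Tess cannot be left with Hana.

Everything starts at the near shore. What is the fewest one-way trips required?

Counting alone: the ferryman can take at most 1 across per trip to the far shore, so moving all 7 needs at least 7 loaded trips out, with a return between consecutive ones — at least 13 crossings.
The safety rule pushes this higher. Following every safe sequence of crossings, the most of the 7 that can be at the far shore as the ferry arrives there on crossing 13 is 6 — never all 7.
So no plan with fewer than 15 crossings exists, and this one achieves 15:
1. Ferryman goes to the far shore with Tess.
2. Ferryman goes back to the near shore alone.
3. Ferryman goes to the far shore with Hana.
4. Ferryman goes back to the near shore with Tess.
5. Ferryman goes to the far shore with Alma.
6. Ferryman goes back to the near shore alone.
7. Ferryman goes to the far shore with Jules.
8. Ferryman goes back to the near shore alone.
9. Ferryman goes to the far shore with Mina.
10. Ferryman goes back to the near shore alone.
11. Ferryman goes to the far shore with Dara.
12. Ferryman goes back to the near shore alone.
13. Ferryman goes to the far shore with Evan.
14. Ferryman goes back to the near shore alone.
15. Ferryman goes to the far shore with Tess.

15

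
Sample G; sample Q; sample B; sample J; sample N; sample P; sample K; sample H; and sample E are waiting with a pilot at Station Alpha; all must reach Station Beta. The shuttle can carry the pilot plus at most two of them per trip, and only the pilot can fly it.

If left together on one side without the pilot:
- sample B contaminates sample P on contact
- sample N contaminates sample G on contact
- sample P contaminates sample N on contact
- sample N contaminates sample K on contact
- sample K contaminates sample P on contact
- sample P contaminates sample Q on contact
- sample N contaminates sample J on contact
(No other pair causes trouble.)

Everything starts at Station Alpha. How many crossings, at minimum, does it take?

Counting alone: the pilot can take at most 2 across per trip to Station Beta, so moving all 9 needs at least 5 loaded trips out, with a return between consecutive ones — at least 9 crossings.
The safety rule pushes this higher. Following every safe sequence of crossings, the most of the 9 that can be at Station Beta as the shuttle arrives there on crossings 9, 11, 13 is 6, 7, 8 respectively — never all 9.
So no plan with fewer than 15 crossings exists, and this one achieves 15:
1. Pilot goes to Station Beta with sample N and sample P.
2. Pilot goes back to Station Alpha with sample N.
3. Pilot goes to Station Beta with sample G and sample N.
4. Pilot goes back to Station Alpha with sample N.
5. Pilot goes to Station Beta with sample J and sample N.
6. Pilot goes back to Station Alpha with sample N.
7. Pilot goes to Station Beta with sample K and sample Q.
8. Pilot goes back to Station Alpha with sample P.
9. Pilot goes to Station Beta with sample B and sample N.
10. Pilot goes back to Station Alpha with sample N.
11. Pilot goes to Station Beta with sample H and sample N.
12. Pilot goes back to Station Alpha with sample N.
13. Pilot goes to Station Beta with sample E and sample N.
14. Pilot goes back to Station Alpha with sample N.
15. Pilot goes to Station Beta with sample N and sample P.

15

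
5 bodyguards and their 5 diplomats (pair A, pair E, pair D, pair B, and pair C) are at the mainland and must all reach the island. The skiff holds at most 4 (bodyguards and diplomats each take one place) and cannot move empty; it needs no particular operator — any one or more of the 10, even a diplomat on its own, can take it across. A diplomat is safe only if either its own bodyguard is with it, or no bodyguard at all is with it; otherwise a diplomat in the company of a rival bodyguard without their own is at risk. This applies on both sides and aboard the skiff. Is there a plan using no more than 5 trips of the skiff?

Counting alone: each trip to the island takes at most 4 across and each return brings at least 1 back, so after t trips out (and t−1 returns) at most 4t − (t−1) of the 10 are across; that first reaches 10 at t = 3, so at least 5 crossings are needed.
The safety rule pushes this higher. Following every safe sequence of crossings, the most of the 10 that can be at the island as the skiff arrives there on crossing 5 is 9 — never all 10.
So the move cannot be finished within 5 crossings. (The shortest complete plan takes 7:)
1. bodyguard A and diplomat A cross → the island.
2. bodyguard A crosses ← the mainland.
3. diplomat B, diplomat C, diplomat D, and diplomat E cross → the island.
4. diplomat A crosses ← the mainland.
5. bodyguard B, bodyguard C, bodyguard D, and bodyguard E cross → the island.
6. bodyguard E and diplomat E cross ← the mainland.
7. bodyguard A, bodyguard E, diplomat A, and diplomat E cross → the island.

No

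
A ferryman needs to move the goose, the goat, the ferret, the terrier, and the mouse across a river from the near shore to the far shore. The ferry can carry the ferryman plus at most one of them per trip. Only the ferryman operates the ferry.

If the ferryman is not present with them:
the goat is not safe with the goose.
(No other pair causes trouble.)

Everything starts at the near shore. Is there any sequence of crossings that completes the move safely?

Yes

1. Ferryman goes to the far shore with the goose.  [the near shore: the ferret, the goat, the mouse, the terrier | the far shore: the goose]
2. Ferryman goes back to the near shore alone.  [the near shore: the ferret, the goat, the mouse, the terrier | the far shore: the goose]
3. Ferryman goes to the far shore with the ferret.  [the near shore: the goat, the mouse, the terrier | the far shore: the ferret, the goose]
4. Ferryman goes back to the near shore alone.  [the near shore: the goat, the mouse, the terrier | the far shore: the ferret, the goose]
5. Ferryman goes to the far shore with the terrier.  [the near shore: the goat, the mouse | the far shore: the ferret, the goose, the terrier]
6. Ferryman goes back to the near shore alone.  [the near shore: the goat, the mouse | the far shore: the ferret, the goose, the terrier]
7. Ferryman goes to the far shore with the mouse.  [the near shore: the goat | the far shore: the ferret, the goose, the mouse, the terrier]
8. Ferryman goes back to the near shore alone.  [the near shore: the goat | the far shore: the ferret, the goose, the mouse, the terrier]
9. Ferryman goes to the far shore with the goat.  [the near shore: — | the far shore: the ferret, the goat, the goose, the mouse, the terrier]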